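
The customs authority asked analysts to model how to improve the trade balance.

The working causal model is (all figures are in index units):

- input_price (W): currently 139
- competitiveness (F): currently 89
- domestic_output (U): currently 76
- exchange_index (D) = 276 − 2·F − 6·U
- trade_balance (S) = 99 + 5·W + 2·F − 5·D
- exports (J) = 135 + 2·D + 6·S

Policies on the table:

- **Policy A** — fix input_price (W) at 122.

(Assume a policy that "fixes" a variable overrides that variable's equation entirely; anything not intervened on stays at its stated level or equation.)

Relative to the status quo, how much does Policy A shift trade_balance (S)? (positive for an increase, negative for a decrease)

-85

Baseline:
  W = 139
  F = 89
  U = 76
  D = 276 − 2·89 − 6·76 = -358
  S = 99 + 5·139 + 2·89 − 5·(-358) = 2762
Policy A (W := 122):
  W = 122
  F = 89
  U = 76
  D = 276 − 2·89 − 6·76 = -358
  S = 99 + 5·122 + 2·89 − 5·(-358) = 2677
Change in S: 2677 − 2762 = -85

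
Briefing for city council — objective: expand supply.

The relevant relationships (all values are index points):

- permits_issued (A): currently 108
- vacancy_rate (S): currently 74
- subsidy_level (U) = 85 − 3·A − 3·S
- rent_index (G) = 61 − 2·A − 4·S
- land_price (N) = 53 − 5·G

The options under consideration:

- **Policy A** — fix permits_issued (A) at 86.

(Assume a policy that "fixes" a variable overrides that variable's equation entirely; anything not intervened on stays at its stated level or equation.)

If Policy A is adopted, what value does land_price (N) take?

2088

Policy A (A := 86):
  A = 86
  S = 74
  G = 61 − 2·86 − 4·74 = -407
  N = 53 − 5·(-407) = 2088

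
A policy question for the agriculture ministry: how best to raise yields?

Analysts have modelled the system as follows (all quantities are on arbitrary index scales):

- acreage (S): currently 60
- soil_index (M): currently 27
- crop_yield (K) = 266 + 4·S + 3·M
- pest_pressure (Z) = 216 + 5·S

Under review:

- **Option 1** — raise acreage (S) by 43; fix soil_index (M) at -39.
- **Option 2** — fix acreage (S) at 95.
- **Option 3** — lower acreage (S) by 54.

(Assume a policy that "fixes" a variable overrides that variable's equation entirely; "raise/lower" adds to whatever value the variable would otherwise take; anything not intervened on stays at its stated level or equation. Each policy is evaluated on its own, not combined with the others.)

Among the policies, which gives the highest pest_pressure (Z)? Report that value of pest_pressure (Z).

Option 1 (S + 43, M := -39):
  S = 60 + 43 = 103
  Z = 216 + 5·103 = 731
Option 2 (S := 95):
  S = 95
  Z = 216 + 5·95 = 691
Option 3 (S − 54):
  S = 60 − 54 = 6
  Z = 216 + 5·6 = 246
Comparing — Option 1: Z=731, Option 2: Z=691, Option 3: Z=246. Highest is 731 (Option 1).

731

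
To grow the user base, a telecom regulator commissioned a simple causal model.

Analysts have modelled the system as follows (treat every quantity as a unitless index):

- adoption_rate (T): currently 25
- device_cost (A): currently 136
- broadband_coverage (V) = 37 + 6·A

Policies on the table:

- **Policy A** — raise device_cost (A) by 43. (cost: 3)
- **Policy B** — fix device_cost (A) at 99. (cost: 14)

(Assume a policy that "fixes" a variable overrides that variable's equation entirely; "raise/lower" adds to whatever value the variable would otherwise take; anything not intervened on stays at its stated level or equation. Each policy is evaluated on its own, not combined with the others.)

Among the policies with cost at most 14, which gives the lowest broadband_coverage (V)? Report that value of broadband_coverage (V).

631

Policy A (A + 43):
  A = 136 + 43 = 179
  V = 37 + 6·179 = 1111
Policy B (A := 99):
  A = 99
  V = 37 + 6·99 = 631
Comparing — Policy A: V=1111, Policy B: V=631. Lowest is 631 (Policy B).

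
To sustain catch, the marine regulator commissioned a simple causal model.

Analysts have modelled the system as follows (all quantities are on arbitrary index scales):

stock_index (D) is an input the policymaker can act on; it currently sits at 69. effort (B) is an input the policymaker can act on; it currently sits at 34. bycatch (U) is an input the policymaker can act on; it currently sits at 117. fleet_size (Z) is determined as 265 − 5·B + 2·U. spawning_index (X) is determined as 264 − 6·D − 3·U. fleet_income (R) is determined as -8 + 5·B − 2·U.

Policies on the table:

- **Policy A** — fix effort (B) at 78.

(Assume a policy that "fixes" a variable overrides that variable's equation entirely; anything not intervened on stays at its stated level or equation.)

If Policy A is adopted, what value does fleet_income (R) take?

148

Policy A (B := 78):
  B = 78
  U = 117
  R = -8 + 5·78 − 2·117 = 148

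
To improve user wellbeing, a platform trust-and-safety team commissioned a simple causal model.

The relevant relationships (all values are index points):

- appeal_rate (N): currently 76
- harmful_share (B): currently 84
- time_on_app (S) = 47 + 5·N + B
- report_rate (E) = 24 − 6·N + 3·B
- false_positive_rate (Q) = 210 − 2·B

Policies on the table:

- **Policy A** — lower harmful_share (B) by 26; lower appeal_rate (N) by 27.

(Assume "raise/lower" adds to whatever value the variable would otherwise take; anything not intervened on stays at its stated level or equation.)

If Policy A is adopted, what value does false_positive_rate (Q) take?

94

Policy A (B − 26, N − 27):
  B = 84 − 26 = 58
  Q = 210 − 2·58 = 94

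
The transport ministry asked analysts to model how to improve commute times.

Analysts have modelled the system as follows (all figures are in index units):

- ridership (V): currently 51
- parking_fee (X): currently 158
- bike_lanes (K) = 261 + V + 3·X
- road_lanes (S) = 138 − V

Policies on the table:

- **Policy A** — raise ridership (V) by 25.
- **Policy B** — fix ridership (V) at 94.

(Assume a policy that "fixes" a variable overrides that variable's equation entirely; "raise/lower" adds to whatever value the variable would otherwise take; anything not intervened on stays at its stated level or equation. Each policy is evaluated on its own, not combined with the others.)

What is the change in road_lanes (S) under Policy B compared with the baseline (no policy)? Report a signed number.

-43

Baseline:
  V = 51
  S = 138 − 51 = 87
Policy B (V := 94):
  V = 94
  S = 138 − 94 = 44
Change in S: 44 − 87 = -43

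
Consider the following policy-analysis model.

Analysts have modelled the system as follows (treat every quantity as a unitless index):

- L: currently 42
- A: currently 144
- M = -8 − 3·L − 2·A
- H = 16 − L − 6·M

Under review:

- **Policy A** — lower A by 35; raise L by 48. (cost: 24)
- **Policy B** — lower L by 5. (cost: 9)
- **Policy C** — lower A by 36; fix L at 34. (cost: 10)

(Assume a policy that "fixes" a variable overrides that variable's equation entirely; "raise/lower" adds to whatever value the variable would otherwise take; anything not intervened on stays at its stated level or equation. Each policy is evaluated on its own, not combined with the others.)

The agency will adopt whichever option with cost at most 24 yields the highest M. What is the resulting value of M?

-326

Policy A (A − 35, L + 48):
  L = 42 + 48 = 90
  A = 144 − 35 = 109
  M = -8 − 3·90 − 2·109 = -496
Policy B (L − 5):
  L = 42 − 5 = 37
  A = 144
  M = -8 − 3·37 − 2·144 = -407
Policy C (A − 36, L := 34):
  L = 34
  A = 144 − 36 = 108
  M = -8 − 3·34 − 2·108 = -326
Comparing — Policy A: M=-496, Policy B: M=-407, Policy C: M=-326. Highest is -326 (Policy C).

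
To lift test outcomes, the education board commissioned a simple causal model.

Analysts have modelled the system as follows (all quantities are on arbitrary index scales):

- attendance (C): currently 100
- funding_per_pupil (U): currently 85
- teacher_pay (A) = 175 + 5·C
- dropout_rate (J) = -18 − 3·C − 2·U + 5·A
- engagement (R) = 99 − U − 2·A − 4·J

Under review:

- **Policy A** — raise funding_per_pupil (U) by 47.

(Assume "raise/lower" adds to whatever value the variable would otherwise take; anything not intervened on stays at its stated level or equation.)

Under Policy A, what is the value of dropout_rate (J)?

Policy A (U + 47):
  C = 100
  U = 85 + 47 = 132
  A = 175 + 5·100 = 675
  J = -18 − 3·100 − 2·132 + 5·675 = 2793

2793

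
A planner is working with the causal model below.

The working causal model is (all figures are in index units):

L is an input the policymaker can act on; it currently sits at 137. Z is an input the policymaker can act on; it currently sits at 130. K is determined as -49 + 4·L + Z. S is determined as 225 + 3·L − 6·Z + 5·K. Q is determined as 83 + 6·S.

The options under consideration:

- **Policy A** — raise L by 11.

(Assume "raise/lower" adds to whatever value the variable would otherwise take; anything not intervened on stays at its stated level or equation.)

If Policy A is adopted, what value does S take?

3254

Policy A (L + 11):
  L = 137 + 11 = 148
  Z = 130
  K = -49 + 4·148 + 130 = 673
  S = 225 + 3·148 − 6·130 + 5·673 = 3254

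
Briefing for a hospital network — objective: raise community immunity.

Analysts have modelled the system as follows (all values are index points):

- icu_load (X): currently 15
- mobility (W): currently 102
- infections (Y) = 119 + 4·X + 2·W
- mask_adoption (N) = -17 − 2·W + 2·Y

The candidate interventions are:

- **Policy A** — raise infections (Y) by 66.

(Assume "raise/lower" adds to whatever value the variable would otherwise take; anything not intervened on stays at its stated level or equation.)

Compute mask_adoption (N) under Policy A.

Policy A (Y + 66):
  X = 15
  W = 102
  Y = 119 + 4·15 + 2·102 (+66 from intervention) = 449
  N = -17 − 2·102 + 2·449 = 677

677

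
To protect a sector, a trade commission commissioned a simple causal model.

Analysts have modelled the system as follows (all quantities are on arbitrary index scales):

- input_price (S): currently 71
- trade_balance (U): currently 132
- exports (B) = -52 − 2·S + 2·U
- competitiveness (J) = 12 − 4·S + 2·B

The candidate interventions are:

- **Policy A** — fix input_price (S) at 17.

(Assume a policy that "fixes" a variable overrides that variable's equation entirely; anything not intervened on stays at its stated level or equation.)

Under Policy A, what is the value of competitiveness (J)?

300

Policy A (S := 17):
  S = 17
  U = 132
  B = -52 − 2·17 + 2·132 = 178
  J = 12 − 4·17 + 2·178 = 300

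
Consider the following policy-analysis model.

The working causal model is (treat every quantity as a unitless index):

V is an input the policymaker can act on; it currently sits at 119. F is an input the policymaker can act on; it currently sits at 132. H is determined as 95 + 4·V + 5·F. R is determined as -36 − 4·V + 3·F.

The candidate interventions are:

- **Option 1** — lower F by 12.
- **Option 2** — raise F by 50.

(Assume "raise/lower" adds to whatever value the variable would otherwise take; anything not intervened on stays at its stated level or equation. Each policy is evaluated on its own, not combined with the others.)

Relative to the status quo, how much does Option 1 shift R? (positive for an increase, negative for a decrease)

Baseline:
  V = 119
  F = 132
  R = -36 − 4·119 + 3·132 = -116
Option 1 (F − 12):
  V = 119
  F = 132 − 12 = 120
  R = -36 − 4·119 + 3·120 = -152
Change in R: -152 − (-116) = -36

-36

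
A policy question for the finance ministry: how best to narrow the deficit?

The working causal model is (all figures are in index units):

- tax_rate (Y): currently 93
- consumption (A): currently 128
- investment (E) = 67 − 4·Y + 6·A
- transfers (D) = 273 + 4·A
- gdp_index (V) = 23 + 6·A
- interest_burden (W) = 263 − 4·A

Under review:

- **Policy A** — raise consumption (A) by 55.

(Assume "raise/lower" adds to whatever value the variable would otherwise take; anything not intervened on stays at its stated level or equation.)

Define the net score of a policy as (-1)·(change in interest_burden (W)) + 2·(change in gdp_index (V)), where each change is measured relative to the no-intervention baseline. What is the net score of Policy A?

Baseline:
  A = 128
  V = 23 + 6·128 = 791
  W = 263 − 4·128 = -249
Policy A (A + 55):
  A = 128 + 55 = 183
  V = 23 + 6·183 = 1121
  W = 263 − 4·183 = -469
ΔW = -469 − (-249) = -220; ΔV = 1121 − 791 = 330
Score = (-1)·(-220) + 2·330 = 880

880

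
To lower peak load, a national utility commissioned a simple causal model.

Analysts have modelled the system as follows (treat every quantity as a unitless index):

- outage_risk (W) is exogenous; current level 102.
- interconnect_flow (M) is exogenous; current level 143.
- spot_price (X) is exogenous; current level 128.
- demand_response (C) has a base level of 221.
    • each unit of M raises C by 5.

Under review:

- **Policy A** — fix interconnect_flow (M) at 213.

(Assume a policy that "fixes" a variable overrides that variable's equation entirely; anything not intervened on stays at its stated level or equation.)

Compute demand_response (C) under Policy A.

1286

Policy A (M := 213):
  M = 213
  C = 221 + 5·213 = 1286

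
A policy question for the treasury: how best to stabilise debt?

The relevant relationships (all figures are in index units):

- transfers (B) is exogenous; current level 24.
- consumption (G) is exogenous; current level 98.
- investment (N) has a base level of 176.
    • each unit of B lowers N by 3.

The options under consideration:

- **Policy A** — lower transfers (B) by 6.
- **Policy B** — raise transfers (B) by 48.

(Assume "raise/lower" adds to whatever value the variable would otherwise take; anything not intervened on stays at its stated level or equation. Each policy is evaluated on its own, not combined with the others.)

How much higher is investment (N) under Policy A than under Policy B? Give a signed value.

Policy A (B − 6):
  B = 24 − 6 = 18
  N = 176 − 3·18 = 122
Policy B (B + 48):
  B = 24 + 48 = 72
  N = 176 − 3·72 = -40
N: 122 − (-40) = 162

162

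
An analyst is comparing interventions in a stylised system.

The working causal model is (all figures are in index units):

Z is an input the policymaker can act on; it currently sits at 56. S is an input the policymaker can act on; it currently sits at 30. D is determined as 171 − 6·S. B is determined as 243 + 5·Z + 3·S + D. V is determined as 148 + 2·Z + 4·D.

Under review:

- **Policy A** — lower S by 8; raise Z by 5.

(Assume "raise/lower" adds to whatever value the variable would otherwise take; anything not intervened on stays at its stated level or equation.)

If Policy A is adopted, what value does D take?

Policy A (S − 8, Z + 5):
  S = 30 − 8 = 22
  D = 171 − 6·22 = 39

39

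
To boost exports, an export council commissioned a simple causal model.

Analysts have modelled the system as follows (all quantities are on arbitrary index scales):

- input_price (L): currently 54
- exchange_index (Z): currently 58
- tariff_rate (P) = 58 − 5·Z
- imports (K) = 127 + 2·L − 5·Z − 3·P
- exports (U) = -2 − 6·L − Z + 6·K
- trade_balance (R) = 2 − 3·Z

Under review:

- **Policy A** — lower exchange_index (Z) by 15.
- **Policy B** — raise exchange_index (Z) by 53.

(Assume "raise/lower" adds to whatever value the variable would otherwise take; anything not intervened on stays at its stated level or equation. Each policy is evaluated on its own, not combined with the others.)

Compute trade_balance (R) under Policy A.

-127

Policy A (Z − 15):
  Z = 58 − 15 = 43
  R = 2 − 3·43 = -127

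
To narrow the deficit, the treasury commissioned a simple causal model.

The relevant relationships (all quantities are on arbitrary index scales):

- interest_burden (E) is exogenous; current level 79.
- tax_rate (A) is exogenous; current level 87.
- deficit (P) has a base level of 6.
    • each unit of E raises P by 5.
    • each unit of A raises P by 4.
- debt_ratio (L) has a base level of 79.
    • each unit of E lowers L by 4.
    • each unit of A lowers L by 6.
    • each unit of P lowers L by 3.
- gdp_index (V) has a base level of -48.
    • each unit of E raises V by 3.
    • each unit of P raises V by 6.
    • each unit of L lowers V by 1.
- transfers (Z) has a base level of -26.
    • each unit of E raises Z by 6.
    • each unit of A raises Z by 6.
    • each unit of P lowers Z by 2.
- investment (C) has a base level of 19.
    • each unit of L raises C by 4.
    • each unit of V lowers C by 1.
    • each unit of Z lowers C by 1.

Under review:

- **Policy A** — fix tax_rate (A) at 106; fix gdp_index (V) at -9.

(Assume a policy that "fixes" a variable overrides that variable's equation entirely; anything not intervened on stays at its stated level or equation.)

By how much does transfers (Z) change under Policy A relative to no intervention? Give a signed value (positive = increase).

-38

Baseline:
  E = 79
  A = 87
  P = 6 + 5·79 + 4·87 = 749
  Z = -26 + 6·79 + 6·87 − 2·749 = -528
Policy A (A := 106, V := -9):
  E = 79
  A = 106
  P = 6 + 5·79 + 4·106 = 825
  Z = -26 + 6·79 + 6·106 − 2·825 = -566
Change in Z: -566 − (-528) = -38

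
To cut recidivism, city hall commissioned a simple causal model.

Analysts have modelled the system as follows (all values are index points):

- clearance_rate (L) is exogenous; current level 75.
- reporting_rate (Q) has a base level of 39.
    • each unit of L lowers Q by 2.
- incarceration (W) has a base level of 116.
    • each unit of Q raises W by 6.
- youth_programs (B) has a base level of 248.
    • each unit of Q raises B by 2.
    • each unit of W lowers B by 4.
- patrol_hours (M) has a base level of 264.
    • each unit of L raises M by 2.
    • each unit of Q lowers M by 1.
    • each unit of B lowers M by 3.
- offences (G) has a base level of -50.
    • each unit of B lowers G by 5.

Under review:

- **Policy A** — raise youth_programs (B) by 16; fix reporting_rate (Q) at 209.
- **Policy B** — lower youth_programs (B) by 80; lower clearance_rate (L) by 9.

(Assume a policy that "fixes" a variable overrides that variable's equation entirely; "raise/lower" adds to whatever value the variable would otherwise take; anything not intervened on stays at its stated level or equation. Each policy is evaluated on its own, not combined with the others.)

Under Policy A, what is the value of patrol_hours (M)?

Policy A (B + 16, Q := 209):
  L = 75
  Q = 209
  W = 116 + 6·209 = 1370
  B = 248 + 2·209 − 4·1370 (+16 from intervention) = -4798
  M = 264 + 2·75 − 209 − 3·(-4798) = 14599

14599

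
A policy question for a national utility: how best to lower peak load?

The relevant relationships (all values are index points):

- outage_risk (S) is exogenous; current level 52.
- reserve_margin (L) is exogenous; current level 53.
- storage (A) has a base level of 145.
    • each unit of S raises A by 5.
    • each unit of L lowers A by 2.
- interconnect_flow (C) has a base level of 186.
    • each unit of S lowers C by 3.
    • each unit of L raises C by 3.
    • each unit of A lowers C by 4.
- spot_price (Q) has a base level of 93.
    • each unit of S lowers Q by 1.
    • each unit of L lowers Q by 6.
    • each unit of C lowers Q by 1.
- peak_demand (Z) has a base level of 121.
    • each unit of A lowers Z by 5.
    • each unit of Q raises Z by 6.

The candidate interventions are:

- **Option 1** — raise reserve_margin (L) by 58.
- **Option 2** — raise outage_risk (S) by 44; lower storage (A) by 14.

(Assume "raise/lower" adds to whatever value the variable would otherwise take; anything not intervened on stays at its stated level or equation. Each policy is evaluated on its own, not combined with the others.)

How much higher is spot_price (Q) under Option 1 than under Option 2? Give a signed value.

Option 1 (L + 58):
  S = 52
  L = 53 + 58 = 111
  A = 145 + 5·52 − 2·111 = 183
  C = 186 − 3·52 + 3·111 − 4·183 = -369
  Q = 93 − 52 − 6·111 − (-369) = -256
Option 2 (S + 44, A − 14):
  S = 52 + 44 = 96
  L = 53
  A = 145 + 5·96 − 2·53 (−14 from intervention) = 505
  C = 186 − 3·96 + 3·53 − 4·505 = -1963
  Q = 93 − 96 − 6·53 − (-1963) = 1642
Q: -256 − 1642 = -1898

-1898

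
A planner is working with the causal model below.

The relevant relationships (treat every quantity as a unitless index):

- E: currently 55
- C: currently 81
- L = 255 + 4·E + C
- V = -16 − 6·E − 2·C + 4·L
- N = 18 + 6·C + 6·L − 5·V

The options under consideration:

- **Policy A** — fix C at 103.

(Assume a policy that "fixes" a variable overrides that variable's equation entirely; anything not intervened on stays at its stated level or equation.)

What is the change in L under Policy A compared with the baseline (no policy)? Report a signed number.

Baseline:
  E = 55
  C = 81
  L = 255 + 4·55 + 81 = 556
Policy A (C := 103):
  E = 55
  C = 103
  L = 255 + 4·55 + 103 = 578
Change in L: 578 − 556 = 22

22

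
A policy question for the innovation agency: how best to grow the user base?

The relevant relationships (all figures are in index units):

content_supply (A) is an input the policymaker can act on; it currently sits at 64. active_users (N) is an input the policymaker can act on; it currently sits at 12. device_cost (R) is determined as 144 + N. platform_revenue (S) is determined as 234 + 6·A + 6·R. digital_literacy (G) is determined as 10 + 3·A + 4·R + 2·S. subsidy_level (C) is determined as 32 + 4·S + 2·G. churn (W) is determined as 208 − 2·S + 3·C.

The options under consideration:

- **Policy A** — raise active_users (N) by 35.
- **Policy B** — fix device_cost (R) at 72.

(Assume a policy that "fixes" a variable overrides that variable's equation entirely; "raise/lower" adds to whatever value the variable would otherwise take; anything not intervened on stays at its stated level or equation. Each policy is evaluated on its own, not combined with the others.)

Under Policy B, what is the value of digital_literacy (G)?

2590

Policy B (R := 72):
  A = 64
  N = 12
  R = 72
  S = 234 + 6·64 + 6·72 = 1050
  G = 10 + 3·64 + 4·72 + 2·1050 = 2590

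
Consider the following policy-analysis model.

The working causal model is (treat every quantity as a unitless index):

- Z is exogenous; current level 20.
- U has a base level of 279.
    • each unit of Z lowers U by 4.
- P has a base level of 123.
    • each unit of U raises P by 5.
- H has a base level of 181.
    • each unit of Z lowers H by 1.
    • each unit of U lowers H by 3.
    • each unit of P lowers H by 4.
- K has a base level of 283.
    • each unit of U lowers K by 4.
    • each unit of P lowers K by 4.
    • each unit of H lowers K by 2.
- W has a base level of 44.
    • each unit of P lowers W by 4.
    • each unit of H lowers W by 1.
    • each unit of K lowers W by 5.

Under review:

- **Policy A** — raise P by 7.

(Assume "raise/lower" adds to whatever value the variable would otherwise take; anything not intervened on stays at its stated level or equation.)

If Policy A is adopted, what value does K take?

Policy A (P + 7):
  Z = 20
  U = 279 − 4·20 = 199
  P = 123 + 5·199 (+7 from intervention) = 1125
  H = 181 − 20 − 3·199 − 4·1125 = -4936
  K = 283 − 4·199 − 4·1125 − 2·(-4936) = 4859

4859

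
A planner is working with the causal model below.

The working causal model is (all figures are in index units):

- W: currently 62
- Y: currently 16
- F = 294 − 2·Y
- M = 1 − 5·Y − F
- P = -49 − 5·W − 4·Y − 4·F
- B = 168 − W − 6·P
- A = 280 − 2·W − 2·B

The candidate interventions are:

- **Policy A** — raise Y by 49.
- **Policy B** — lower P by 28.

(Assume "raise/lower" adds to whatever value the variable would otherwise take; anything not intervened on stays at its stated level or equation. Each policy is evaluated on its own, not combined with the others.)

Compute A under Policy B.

Policy B (P − 28):
  W = 62
  Y = 16
  F = 294 − 2·16 = 262
  P = -49 − 5·62 − 4·16 − 4·262 (−28 from intervention) = -1499
  B = 168 − 62 − 6·(-1499) = 9100
  A = 280 − 2·62 − 2·9100 = -18044

-18044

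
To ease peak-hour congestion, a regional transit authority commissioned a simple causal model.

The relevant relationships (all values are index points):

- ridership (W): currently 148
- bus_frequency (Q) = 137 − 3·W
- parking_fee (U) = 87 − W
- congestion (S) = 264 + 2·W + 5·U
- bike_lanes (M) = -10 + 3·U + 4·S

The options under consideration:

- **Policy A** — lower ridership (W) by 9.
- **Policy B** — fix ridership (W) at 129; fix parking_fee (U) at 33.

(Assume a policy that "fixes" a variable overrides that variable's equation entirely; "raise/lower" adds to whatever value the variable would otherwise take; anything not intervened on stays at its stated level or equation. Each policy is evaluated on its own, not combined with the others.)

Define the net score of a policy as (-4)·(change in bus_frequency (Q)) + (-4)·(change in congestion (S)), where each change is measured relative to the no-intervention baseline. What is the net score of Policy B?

-1956

Baseline:
  W = 148
  Q = 137 − 3·148 = -307
  U = 87 − 148 = -61
  S = 264 + 2·148 + 5·(-61) = 255
Policy B (W := 129, U := 33):
  W = 129
  Q = 137 − 3·129 = -250
  U = 33
  S = 264 + 2·129 + 5·33 = 687
ΔQ = -250 − (-307) = 57; ΔS = 687 − 255 = 432
Score = (-4)·57 + (-4)·432 = -1956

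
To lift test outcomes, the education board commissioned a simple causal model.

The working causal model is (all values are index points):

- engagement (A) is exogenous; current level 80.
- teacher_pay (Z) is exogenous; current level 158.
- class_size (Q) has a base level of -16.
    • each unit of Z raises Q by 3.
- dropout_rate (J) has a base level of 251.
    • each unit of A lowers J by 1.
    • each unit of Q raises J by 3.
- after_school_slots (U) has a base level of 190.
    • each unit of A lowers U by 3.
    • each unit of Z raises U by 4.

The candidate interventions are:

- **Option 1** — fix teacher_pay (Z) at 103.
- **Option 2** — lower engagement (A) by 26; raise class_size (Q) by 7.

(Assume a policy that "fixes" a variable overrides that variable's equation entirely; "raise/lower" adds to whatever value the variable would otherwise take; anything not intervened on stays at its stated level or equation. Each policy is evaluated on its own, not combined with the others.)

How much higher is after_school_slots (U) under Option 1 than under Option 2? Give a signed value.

-298

Option 1 (Z := 103):
  A = 80
  Z = 103
  U = 190 − 3·80 + 4·103 = 362
Option 2 (A − 26, Q + 7):
  A = 80 − 26 = 54
  Z = 158
  U = 190 − 3·54 + 4·158 = 660
U: 362 − 660 = -298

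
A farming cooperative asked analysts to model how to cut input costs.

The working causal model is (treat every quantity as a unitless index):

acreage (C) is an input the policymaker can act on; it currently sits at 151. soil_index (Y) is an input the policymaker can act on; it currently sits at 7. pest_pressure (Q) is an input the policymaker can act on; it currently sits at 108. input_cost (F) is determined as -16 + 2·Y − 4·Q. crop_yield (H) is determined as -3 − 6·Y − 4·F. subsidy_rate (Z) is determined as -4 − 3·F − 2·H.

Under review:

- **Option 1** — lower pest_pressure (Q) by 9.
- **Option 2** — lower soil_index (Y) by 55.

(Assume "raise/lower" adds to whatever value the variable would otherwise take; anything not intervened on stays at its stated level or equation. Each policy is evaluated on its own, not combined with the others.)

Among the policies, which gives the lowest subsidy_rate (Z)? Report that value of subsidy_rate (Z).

-3294

Option 1 (Q − 9):
  Y = 7
  Q = 108 − 9 = 99
  F = -16 + 2·7 − 4·99 = -398
  H = -3 − 6·7 − 4·(-398) = 1547
  Z = -4 − 3·(-398) − 2·1547 = -1904
Option 2 (Y − 55):
  Y = 7 − 55 = -48
  Q = 108
  F = -16 + 2·(-48) − 4·108 = -544
  H = -3 − 6·(-48) − 4·(-544) = 2461
  Z = -4 − 3·(-544) − 2·2461 = -3294
Comparing — Option 1: Z=-1904, Option 2: Z=-3294. Lowest is -3294 (Option 2).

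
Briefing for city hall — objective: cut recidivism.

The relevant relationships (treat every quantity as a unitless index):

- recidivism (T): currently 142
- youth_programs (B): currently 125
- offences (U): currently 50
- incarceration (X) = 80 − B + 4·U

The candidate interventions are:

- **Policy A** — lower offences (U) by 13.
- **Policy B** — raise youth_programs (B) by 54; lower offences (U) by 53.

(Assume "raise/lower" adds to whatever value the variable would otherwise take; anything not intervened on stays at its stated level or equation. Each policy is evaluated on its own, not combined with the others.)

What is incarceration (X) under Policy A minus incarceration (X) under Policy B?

214

Policy A (U − 13):
  B = 125
  U = 50 − 13 = 37
  X = 80 − 125 + 4·37 = 103
Policy B (B + 54, U − 53):
  B = 125 + 54 = 179
  U = 50 − 53 = -3
  X = 80 − 179 + 4·(-3) = -111
X: 103 − (-111) = 214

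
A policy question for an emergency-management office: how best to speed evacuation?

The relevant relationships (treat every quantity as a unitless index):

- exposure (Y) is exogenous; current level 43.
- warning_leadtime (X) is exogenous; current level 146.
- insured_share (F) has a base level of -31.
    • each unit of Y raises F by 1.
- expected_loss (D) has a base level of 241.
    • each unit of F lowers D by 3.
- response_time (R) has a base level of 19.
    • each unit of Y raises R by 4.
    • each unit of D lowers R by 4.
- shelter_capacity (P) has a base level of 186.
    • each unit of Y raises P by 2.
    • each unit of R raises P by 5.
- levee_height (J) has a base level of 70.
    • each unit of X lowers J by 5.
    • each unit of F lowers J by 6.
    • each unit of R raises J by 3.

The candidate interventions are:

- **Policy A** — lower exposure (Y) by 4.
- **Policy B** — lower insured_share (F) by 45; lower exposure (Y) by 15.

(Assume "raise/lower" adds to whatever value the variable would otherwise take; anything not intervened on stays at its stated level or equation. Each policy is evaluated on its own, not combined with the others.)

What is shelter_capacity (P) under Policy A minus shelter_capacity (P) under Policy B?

Policy A (Y − 4):
  Y = 43 − 4 = 39
  F = -31 + 39 = 8
  D = 241 − 3·8 = 217
  R = 19 + 4·39 − 4·217 = -693
  P = 186 + 2·39 + 5·(-693) = -3201
Policy B (F − 45, Y − 15):
  Y = 43 − 15 = 28
  F = -31 + 28 (−45 from intervention) = -48
  D = 241 − 3·(-48) = 385
  R = 19 + 4·28 − 4·385 = -1409
  P = 186 + 2·28 + 5·(-1409) = -6803
P: -3201 − (-6803) = 3602

3602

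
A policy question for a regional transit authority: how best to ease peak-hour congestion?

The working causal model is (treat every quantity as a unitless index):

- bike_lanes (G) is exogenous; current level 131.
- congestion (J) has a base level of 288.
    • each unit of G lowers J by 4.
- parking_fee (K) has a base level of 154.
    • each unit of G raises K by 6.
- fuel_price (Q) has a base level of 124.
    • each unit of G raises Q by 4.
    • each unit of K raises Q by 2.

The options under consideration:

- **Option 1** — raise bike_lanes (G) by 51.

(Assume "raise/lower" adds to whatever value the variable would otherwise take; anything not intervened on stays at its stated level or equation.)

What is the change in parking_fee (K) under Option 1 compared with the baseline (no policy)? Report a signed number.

Baseline:
  G = 131
  K = 154 + 6·131 = 940
Option 1 (G + 51):
  G = 131 + 51 = 182
  K = 154 + 6·182 = 1246
Change in K: 1246 − 940 = 306

306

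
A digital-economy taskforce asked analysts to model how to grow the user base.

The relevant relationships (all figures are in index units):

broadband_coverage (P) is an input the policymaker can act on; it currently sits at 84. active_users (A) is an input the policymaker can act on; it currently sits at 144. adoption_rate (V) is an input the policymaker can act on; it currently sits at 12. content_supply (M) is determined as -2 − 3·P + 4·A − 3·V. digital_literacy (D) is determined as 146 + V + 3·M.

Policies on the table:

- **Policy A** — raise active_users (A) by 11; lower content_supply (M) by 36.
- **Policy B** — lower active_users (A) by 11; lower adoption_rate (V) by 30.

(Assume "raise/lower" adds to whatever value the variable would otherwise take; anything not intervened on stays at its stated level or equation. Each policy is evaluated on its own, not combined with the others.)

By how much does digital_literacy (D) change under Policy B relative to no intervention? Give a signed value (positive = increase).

Baseline:
  P = 84
  A = 144
  V = 12
  M = -2 − 3·84 + 4·144 − 3·12 = 286
  D = 146 + 12 + 3·286 = 1016
Policy B (A − 11, V − 30):
  P = 84
  A = 144 − 11 = 133
  V = 12 − 30 = -18
  M = -2 − 3·84 + 4·133 − 3·(-18) = 332
  D = 146 + (-18) + 3·332 = 1124
Change in D: 1124 − 1016 = 108

108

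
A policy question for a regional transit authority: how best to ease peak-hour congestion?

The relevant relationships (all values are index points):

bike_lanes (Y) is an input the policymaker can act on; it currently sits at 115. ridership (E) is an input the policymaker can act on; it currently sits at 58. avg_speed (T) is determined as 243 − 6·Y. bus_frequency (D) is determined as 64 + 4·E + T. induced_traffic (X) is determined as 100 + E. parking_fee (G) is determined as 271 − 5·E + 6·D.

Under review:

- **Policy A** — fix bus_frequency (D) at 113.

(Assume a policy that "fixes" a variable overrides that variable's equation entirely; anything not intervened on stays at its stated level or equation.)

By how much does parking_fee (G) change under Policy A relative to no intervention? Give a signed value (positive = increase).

Baseline:
  Y = 115
  E = 58
  T = 243 − 6·115 = -447
  D = 64 + 4·58 + (-447) = -151
  G = 271 − 5·58 + 6·(-151) = -925
Policy A (D := 113):
  Y = 115
  E = 58
  T = 243 − 6·115 = -447
  D = 113
  G = 271 − 5·58 + 6·113 = 659
Change in G: 659 − (-925) = 1584

1584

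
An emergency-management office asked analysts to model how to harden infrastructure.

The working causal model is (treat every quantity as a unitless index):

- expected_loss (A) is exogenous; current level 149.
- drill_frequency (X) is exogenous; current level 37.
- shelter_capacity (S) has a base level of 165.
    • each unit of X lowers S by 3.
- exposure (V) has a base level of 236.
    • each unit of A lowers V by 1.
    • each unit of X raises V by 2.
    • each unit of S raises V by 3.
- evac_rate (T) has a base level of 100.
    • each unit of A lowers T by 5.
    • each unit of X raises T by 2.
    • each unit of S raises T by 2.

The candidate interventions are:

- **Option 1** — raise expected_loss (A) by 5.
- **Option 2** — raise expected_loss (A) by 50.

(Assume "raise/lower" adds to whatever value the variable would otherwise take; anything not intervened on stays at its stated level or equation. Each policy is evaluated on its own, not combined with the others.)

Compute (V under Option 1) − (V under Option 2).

Option 1 (A + 5):
  A = 149 + 5 = 154
  X = 37
  S = 165 − 3·37 = 54
  V = 236 − 154 + 2·37 + 3·54 = 318
Option 2 (A + 50):
  A = 149 + 50 = 199
  X = 37
  S = 165 − 3·37 = 54
  V = 236 − 199 + 2·37 + 3·54 = 273
V: 318 − 273 = 45

45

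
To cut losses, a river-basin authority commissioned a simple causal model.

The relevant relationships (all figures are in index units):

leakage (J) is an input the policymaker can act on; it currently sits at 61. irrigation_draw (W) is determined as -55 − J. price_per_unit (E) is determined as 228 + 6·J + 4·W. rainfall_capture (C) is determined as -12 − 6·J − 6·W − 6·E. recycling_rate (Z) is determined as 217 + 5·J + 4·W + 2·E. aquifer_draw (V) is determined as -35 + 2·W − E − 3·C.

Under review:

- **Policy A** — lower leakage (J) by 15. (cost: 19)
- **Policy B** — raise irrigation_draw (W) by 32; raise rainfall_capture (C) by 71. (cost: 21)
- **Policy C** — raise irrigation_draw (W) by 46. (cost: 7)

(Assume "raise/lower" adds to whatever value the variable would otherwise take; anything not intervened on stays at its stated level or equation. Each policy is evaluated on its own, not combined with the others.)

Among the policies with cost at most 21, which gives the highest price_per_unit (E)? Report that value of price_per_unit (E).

Policy A (J − 15):
  J = 61 − 15 = 46
  W = -55 − 46 = -101
  E = 228 + 6·46 + 4·(-101) = 100
Policy B (W + 32, C + 71):
  J = 61
  W = -55 − 61 (+32 from intervention) = -84
  E = 228 + 6·61 + 4·(-84) = 258
Policy C (W + 46):
  J = 61
  W = -55 − 61 (+46 from intervention) = -70
  E = 228 + 6·61 + 4·(-70) = 314
Comparing — Policy A: E=100, Policy B: E=258, Policy C: E=314. Highest is 314 (Policy C).

314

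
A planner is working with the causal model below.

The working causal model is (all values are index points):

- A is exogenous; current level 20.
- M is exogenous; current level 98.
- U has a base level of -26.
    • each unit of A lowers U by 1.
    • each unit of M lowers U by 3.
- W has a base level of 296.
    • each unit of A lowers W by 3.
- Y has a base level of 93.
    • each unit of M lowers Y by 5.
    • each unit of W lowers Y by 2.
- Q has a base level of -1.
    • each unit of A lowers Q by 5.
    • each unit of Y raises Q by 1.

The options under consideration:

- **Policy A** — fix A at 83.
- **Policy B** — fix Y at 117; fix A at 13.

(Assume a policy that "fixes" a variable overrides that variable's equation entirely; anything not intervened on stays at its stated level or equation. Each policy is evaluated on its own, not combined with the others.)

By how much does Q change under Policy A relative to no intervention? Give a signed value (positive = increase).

Baseline:
  A = 20
  M = 98
  W = 296 − 3·20 = 236
  Y = 93 − 5·98 − 2·236 = -869
  Q = -1 − 5·20 + (-869) = -970
Policy A (A := 83):
  A = 83
  M = 98
  W = 296 − 3·83 = 47
  Y = 93 − 5·98 − 2·47 = -491
  Q = -1 − 5·83 + (-491) = -907
Change in Q: -907 − (-970) = 63

63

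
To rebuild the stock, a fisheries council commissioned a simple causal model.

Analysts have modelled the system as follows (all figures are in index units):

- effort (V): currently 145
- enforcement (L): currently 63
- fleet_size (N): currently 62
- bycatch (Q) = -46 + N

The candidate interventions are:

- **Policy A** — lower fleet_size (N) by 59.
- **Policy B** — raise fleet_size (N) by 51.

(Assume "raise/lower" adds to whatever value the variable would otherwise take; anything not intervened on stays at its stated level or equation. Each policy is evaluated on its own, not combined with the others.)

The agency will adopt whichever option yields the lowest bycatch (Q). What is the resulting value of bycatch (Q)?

-43

Policy A (N − 59):
  N = 62 − 59 = 3
  Q = -46 + 3 = -43
Policy B (N + 51):
  N = 62 + 51 = 113
  Q = -46 + 113 = 67
Comparing — Policy A: Q=-43, Policy B: Q=67. Lowest is -43 (Policy A).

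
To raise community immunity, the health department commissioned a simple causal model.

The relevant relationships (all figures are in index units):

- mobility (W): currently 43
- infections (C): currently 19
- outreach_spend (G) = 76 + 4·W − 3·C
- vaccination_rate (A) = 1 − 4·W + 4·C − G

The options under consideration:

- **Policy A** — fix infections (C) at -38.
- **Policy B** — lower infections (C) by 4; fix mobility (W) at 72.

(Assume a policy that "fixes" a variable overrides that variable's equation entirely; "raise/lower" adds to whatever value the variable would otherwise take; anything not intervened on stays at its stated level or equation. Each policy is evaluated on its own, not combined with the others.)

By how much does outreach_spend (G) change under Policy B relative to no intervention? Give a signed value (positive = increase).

Baseline:
  W = 43
  C = 19
  G = 76 + 4·43 − 3·19 = 191
Policy B (C − 4, W := 72):
  W = 72
  C = 19 − 4 = 15
  G = 76 + 4·72 − 3·15 = 319
Change in G: 319 − 191 = 128

128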